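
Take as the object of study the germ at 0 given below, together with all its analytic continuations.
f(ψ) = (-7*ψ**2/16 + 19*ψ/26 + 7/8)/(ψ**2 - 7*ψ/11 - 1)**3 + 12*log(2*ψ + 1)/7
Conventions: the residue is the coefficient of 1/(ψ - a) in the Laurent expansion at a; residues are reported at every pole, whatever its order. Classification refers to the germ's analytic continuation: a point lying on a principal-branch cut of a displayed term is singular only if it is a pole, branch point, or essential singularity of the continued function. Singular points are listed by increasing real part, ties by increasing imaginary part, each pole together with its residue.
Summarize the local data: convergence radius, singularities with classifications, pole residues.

Radius of convergence at 0: 1/2.
At 7/22 - (1/22)*sqrt(533): a pole of order 3; residue -(245978117/31495242896)*sqrt(533).
At -1/2: a logarithmic branch point.
At 7/22 + (1/22)*sqrt(533): a pole of order 3; residue (245978117/31495242896)*sqrt(533).

Denominator factor (ψ**2 - 7*ψ/11 - 1)^3: discriminant 533/121, real irrational roots 7/22 + (1/22)*sqrt(533) and 7/22 - (1/22)*sqrt(533); poles of order 3, moduli 7/22 + (1/22)*sqrt(533) and -7/22 + (1/22)*sqrt(533).
Branch term (12/7)*log(1 - ψ/(-1/2)): its argument vanishes at ψ = -1/2, a logarithmic branch point, modulus 1/2.
The radius of convergence is the smallest modulus among the singular points: 1/2.
The branch term is analytic at 7/22 - (1/22)*sqrt(533) and contributes nothing to the residue; only the rational part matters.
The factor ψ**2 - 7*ψ/11 - 1 splits as (ψ - a)(ψ - a') with a = 7/22 - (1/22)*sqrt(533), a' = 7/22 + (1/22)*sqrt(533). At the order-3 pole a set g(ψ) = (ψ - a)^3*(rational part) = [-7*ψ**2/16 + 19*ψ/26 + 7/8] / (ψ - a')^3.
Order-3 pole: residue = g''(a)/2; g''(7/22 - (1/22)*sqrt(533)) = -(245978117/15747621448)*sqrt(533), so the residue is -(245978117/31495242896)*sqrt(533).
The branch term is analytic at 7/22 + (1/22)*sqrt(533) and contributes nothing to the residue; only the rational part matters.
The factor ψ**2 - 7*ψ/11 - 1 splits as (ψ - a)(ψ - a') with a = 7/22 + (1/22)*sqrt(533), a' = 7/22 - (1/22)*sqrt(533). At the order-3 pole a set g(ψ) = (ψ - a)^3*(rational part) = [-7*ψ**2/16 + 19*ψ/26 + 7/8] / (ψ - a')^3.
Order-3 pole: residue = g''(a)/2; g''(7/22 + (1/22)*sqrt(533)) = (245978117/15747621448)*sqrt(533), so the residue is (245978117/31495242896)*sqrt(533).
List the singular points by increasing real part (a conjugate pair: the negative imaginary part first).


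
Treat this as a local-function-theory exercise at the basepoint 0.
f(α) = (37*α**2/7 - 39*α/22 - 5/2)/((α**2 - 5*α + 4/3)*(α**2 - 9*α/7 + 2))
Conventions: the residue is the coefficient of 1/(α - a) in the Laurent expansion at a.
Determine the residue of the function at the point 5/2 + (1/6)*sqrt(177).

The residue is 125883/151448 + (330725/8935432)*sqrt(177).

The factor α**2 - 5*α + 4/3 splits as (α - a)(α - a') with a = 5/2 + (1/6)*sqrt(177), a' = 5/2 - (1/6)*sqrt(177). At the order-1 pole a set g(α) = (α - a)*f(α) = [(37*α**2/7 - 39*α/22 - 5/2)/(α**2 - 9*α/7 + 2)] / (α - a').
Simple pole: residue = g(a) at a = 5/2 + (1/6)*sqrt(177), which is 125883/151448 + (330725/8935432)*sqrt(177).


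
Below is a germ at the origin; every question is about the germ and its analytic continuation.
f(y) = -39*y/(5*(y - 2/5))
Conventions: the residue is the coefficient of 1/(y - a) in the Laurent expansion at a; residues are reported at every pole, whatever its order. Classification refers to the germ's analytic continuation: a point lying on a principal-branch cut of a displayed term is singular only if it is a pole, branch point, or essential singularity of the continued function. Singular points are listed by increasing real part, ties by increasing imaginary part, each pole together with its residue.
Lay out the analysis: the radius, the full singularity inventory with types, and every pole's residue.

Denominator factor (y - 2/5): pole of order 1 at 2/5, modulus 2/5.
The radius of convergence is the smallest modulus among the singular points: 2/5.
At the order-1 pole 2/5 set g(y) = (y - (2/5))*f(y) = -39*y/5.
Simple pole: residue = g(a) at a = 2/5, which is -78/25.

Radius of convergence at 0: 2/5.
At 2/5: a pole of order 1; residue -78/25.


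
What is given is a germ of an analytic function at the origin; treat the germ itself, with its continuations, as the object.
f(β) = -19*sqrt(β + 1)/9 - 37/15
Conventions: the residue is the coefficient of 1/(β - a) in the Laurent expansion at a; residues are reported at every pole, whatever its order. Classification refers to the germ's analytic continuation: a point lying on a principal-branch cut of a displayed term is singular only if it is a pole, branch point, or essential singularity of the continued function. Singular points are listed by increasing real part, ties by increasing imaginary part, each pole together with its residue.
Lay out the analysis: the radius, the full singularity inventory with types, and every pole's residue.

Branch term (-19/9)*sqrt(1 - β/(-1)): its argument vanishes at β = -1, a square-root branch point, modulus 1.
The radius of convergence is the smallest modulus among the singular points: 1.

Radius of convergence at 0: 1.
At -1: an algebraic (square-root) branch point.


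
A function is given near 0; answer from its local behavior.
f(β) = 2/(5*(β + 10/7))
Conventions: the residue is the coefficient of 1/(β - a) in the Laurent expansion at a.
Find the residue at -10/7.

The residue is 2/5.

At the order-1 pole -10/7 set g(β) = (β - (-10/7))*f(β) = 2/5.
Simple pole: residue = g(a) at a = -10/7, which is 2/5.


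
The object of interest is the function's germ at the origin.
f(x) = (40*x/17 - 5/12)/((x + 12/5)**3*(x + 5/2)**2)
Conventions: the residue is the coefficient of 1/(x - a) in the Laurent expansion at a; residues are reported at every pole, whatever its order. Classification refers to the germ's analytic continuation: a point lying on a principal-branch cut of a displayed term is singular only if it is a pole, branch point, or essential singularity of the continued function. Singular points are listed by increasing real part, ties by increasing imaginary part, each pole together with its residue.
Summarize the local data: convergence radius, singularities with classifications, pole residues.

Radius of convergence at 0: 12/5.
At -5/2: a pole of order 2; residue 3172500/17.
At -12/5: a pole of order 3; residue -3172500/17.

Denominator factor (x + 12/5)^3: pole of order 3 at -12/5, modulus 12/5.
Denominator factor (x + 5/2)^2: pole of order 2 at -5/2, modulus 5/2.
The radius of convergence is the smallest modulus among the singular points: 12/5.
At the order-2 pole -5/2 set g(x) = (x - (-5/2))^2*f(x) = (40*x/17 - 5/12)/(x + 12/5)**3.
Order-2 pole: residue = g'(a); g'(-5/2) = 3172500/17, so the residue is 3172500/17.
At the order-3 pole -12/5 set g(x) = (x - (-12/5))^3*f(x) = (40*x/17 - 5/12)/(x + 5/2)**2.
Order-3 pole: residue = g''(a)/2; g''(-12/5) = -6345000/17, so the residue is -3172500/17.
List the singular points by increasing real part (a conjugate pair: the negative imaginary part first).


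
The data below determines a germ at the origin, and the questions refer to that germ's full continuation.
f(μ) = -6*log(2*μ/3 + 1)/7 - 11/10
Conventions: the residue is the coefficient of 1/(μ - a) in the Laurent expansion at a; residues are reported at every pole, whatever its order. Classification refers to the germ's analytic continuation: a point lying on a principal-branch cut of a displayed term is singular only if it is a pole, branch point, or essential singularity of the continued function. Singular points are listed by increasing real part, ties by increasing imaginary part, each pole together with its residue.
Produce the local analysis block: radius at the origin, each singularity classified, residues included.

Branch term (-6/7)*log(1 - μ/(-3/2)): its argument vanishes at μ = -3/2, a logarithmic branch point, modulus 3/2.
The radius of convergence is the smallest modulus among the singular points: 3/2.

Radius of convergence at 0: 3/2.
At -3/2: a logarithmic branch point.


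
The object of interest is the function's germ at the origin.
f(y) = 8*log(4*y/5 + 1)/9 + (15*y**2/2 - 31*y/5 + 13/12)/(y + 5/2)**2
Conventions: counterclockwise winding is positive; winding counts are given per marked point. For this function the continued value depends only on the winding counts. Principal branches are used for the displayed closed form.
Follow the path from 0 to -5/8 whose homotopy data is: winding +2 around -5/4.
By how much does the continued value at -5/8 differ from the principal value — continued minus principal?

Continued minus principal equals (32/9)*pi*i.

The rational part is single-valued and drops out of the difference; each branch term changes only by its own monodromy.
(8/9)*log(1 - y/(-5/4)): each positive loop around -5/4 adds 2*pi*i to the log, so winding +2 contributes (8/9)*(2)*2*pi*i = (32/9)*pi*i.
Summing the contributions at y = -5/8 gives (32/9)*pi*i.


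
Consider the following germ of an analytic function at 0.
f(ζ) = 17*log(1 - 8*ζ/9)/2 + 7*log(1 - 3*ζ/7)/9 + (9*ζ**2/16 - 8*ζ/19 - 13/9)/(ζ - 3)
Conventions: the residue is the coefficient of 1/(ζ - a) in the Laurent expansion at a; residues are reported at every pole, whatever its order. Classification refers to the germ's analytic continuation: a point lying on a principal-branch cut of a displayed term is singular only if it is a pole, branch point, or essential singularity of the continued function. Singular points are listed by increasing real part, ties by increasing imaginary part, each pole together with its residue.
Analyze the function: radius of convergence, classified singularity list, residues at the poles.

Denominator factor (ζ - 3): pole of order 1 at 3, modulus 3.
Branch term (17/2)*log(1 - ζ/(9/8)): its argument vanishes at ζ = 9/8, a logarithmic branch point, modulus 9/8.
Branch term (7/9)*log(1 - ζ/(7/3)): its argument vanishes at ζ = 7/3, a logarithmic branch point, modulus 7/3.
The radius of convergence is the smallest modulus among the singular points: 9/8.
The branch terms are analytic at 3 and contribute nothing to the residue; only the rational part matters.
At the order-1 pole 3 set g(ζ) = (ζ - (3))*(rational part) = 9*ζ**2/16 - 8*ζ/19 - 13/9.
Simple pole: residue = g(a) at a = 3, which is 6443/2736.
List the singular points by increasing real part (a conjugate pair: the negative imaginary part first).

Radius of convergence at 0: 9/8.
At 9/8: a logarithmic branch point.
At 7/3: a logarithmic branch point.
At 3: a pole of order 1; residue 6443/2736.


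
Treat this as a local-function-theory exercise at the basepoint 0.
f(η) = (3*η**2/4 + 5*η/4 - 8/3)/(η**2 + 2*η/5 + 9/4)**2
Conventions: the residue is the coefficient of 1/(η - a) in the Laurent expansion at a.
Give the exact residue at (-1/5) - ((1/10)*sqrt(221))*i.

The residue is -((7375/1172184)*sqrt(221))*i.

The factor η**2 + 2*η/5 + 9/4 splits as (η - a)(η - a') with a = (-1/5) - ((1/10)*sqrt(221))*i, a' = (-1/5) + ((1/10)*sqrt(221))*i. At the order-2 pole a set g(η) = (η - a)^2*f(η) = [3*η**2/4 + 5*η/4 - 8/3] / (η - a')^2.
Order-2 pole: residue = g'(a); g'((-1/5) - ((1/10)*sqrt(221))*i) = -((7375/1172184)*sqrt(221))*i, so the residue is -((7375/1172184)*sqrt(221))*i.


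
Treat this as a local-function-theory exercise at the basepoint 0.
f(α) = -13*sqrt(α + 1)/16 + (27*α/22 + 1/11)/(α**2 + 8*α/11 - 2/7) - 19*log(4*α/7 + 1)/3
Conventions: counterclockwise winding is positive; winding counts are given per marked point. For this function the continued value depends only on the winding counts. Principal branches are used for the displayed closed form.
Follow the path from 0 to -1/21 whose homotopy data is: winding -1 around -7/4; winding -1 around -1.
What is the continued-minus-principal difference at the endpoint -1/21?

Continued minus principal equals ((13/84)*sqrt(105)) + ((38/3)*pi)*i.

The rational part is single-valued and drops out of the difference; each branch term changes only by its own monodromy.
(-19/3)*log(1 - α/(-7/4)): each positive loop around -7/4 adds 2*pi*i to the log, so winding -1 contributes (-19/3)*(-1)*2*pi*i = (38/3)*pi*i.
(-13/16)*sqrt(1 - α/(-1)): winding -1 is odd, the square root flips sign, contributing -2*(-13/16)*sqrt(1 - (-1/21)/(-1)) = -2*(-13/16)*sqrt(20/21) = (13/84)*sqrt(105).
Summing the contributions at α = -1/21 gives ((13/84)*sqrt(105)) + ((38/3)*pi)*i.


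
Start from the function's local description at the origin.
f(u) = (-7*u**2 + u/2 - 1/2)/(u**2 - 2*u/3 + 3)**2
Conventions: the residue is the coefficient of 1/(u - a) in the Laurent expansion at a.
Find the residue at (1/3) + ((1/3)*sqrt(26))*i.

The factor u**2 - 2*u/3 + 3 splits as (u - a)(u - a') with a = (1/3) + ((1/3)*sqrt(26))*i, a' = (1/3) - ((1/3)*sqrt(26))*i. At the order-2 pole a set g(u) = (u - a)^2*f(u) = [-7*u**2 + u/2 - 1/2] / (u - a')^2.
Order-2 pole: residue = g'(a); g'((1/3) + ((1/3)*sqrt(26))*i) = ((36/169)*sqrt(26))*i, so the residue is ((36/169)*sqrt(26))*i.

The residue is ((36/169)*sqrt(26))*i.


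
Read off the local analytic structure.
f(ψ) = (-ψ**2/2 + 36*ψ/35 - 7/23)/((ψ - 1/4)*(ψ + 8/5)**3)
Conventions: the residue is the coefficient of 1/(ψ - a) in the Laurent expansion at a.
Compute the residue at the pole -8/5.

The residue is 101050/8155133.

At the order-3 pole -8/5 set g(ψ) = (ψ - (-8/5))^3*f(ψ) = (-ψ**2/2 + 36*ψ/35 - 7/23)/(ψ - 1/4).
Order-3 pole: residue = g''(a)/2; g''(-8/5) = 202100/8155133, so the residue is 101050/8155133.


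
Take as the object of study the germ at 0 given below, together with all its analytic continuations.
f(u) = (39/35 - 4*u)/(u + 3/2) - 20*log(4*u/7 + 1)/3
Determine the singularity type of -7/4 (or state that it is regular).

The point is a logarithmic branch point.

The term (-20/3)*log(1 - u/(-7/4)) has argument 1 - -7/4/(-7/4) = 0 at -7/4: a logarithmic (infinitely-sheeted) branch point; the remaining terms are analytic or single-valued there.


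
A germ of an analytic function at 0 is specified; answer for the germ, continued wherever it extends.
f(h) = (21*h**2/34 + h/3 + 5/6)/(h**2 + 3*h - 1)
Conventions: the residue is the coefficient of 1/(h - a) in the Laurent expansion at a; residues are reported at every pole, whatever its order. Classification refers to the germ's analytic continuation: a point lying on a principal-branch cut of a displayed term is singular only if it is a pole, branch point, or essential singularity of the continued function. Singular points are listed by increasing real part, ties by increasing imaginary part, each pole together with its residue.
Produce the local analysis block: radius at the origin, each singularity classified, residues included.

Denominator factor (h**2 + 3*h - 1): discriminant 13, real irrational roots -3/2 + (1/2)*sqrt(13) and -3/2 - (1/2)*sqrt(13); poles of order 1, moduli -3/2 + (1/2)*sqrt(13) and 3/2 + (1/2)*sqrt(13).
The radius of convergence is the smallest modulus among the singular points: -3/2 + (1/2)*sqrt(13).
The factor h**2 + 3*h - 1 splits as (h - a)(h - a') with a = -3/2 - (1/2)*sqrt(13), a' = -3/2 + (1/2)*sqrt(13). At the order-1 pole a set g(h) = (h - a)*f(h) = [21*h**2/34 + h/3 + 5/6] / (h - a').
Simple pole: residue = g(a) at a = -3/2 - (1/2)*sqrt(13), which is -155/204 - (761/2652)*sqrt(13).
The factor h**2 + 3*h - 1 splits as (h - a)(h - a') with a = -3/2 + (1/2)*sqrt(13), a' = -3/2 - (1/2)*sqrt(13). At the order-1 pole a set g(h) = (h - a)*f(h) = [21*h**2/34 + h/3 + 5/6] / (h - a').
Simple pole: residue = g(a) at a = -3/2 + (1/2)*sqrt(13), which is -155/204 + (761/2652)*sqrt(13).
List the singular points by increasing real part (a conjugate pair: the negative imaginary part first).

Radius of convergence at 0: -3/2 + (1/2)*sqrt(13).
At -3/2 - (1/2)*sqrt(13): a pole of order 1; residue -155/204 - (761/2652)*sqrt(13).
At -3/2 + (1/2)*sqrt(13): a pole of order 1; residue -155/204 + (761/2652)*sqrt(13).


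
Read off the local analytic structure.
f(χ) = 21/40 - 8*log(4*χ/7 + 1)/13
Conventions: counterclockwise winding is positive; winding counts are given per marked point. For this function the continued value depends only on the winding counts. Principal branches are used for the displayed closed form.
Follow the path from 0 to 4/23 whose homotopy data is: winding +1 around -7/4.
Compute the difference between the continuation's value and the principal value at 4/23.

The rational part is single-valued and drops out of the difference; each branch term changes only by its own monodromy.
(-8/13)*log(1 - χ/(-7/4)): each positive loop around -7/4 adds 2*pi*i to the log, so winding +1 contributes (-8/13)*(1)*2*pi*i = -(16/13)*pi*i.
Summing the contributions at χ = 4/23 gives -(16/13)*pi*i.

Continued minus principal equals -(16/13)*pi*i.


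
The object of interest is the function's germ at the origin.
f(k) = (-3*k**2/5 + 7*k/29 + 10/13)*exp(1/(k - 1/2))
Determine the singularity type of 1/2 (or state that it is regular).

The point is an essential singularity.

The exponent 1/(k - (1/2)) has a pole at 1/2, so exp(1/(k - (1/2))) takes every nonzero value near it: an essential singularity (not a pole of any order).


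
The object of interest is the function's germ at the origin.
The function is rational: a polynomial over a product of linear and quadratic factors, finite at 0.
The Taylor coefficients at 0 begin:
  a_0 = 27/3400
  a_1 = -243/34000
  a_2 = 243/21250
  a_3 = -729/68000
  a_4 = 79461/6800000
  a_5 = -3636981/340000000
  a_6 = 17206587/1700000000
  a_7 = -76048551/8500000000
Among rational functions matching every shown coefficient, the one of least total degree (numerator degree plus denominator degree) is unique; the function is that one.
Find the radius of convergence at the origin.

The radius of convergence is -1/2 + (1/6)*sqrt(129).

No rational of total degree below 6 reproduces all 8 coefficients; solving the [0/6] Pade equations on them gives f(θ) = -5/(17*(θ**2 - θ - 10/3)**3), whose expansion matches every shown term.
Denominator factor (θ**2 - θ - 10/3)^3: discriminant 43/3, real irrational roots 1/2 + (1/6)*sqrt(129) and 1/2 - (1/6)*sqrt(129); poles of order 3, moduli 1/2 + (1/6)*sqrt(129) and -1/2 + (1/6)*sqrt(129).
The radius of convergence is the smallest modulus among the singular points: -1/2 + (1/6)*sqrt(129).


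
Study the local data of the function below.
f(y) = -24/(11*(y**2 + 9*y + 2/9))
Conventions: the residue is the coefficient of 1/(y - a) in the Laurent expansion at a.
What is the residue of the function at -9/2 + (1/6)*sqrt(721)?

The residue is -(72/7931)*sqrt(721).

The factor y**2 + 9*y + 2/9 splits as (y - a)(y - a') with a = -9/2 + (1/6)*sqrt(721), a' = -9/2 - (1/6)*sqrt(721). At the order-1 pole a set g(y) = (y - a)*f(y) = [-24/11] / (y - a').
Simple pole: residue = g(a) at a = -9/2 + (1/6)*sqrt(721), which is -(72/7931)*sqrt(721).


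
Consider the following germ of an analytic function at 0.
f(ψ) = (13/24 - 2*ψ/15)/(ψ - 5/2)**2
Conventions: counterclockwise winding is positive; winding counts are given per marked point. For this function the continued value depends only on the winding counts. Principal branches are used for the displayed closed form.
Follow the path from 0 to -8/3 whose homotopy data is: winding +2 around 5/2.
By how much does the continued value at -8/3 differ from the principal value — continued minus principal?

The function is rational, hence single-valued: continuing it around any pole returns the same value, so the difference is 0.

Continued minus principal equals 0.


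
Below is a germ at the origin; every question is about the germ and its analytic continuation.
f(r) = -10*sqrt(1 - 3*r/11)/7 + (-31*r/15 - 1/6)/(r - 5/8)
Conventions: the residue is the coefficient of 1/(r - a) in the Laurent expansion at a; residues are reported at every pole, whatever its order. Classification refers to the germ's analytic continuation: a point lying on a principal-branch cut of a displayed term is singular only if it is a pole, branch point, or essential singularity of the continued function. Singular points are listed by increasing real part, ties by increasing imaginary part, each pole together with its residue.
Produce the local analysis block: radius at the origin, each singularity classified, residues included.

Radius of convergence at 0: 5/8.
At 5/8: a pole of order 1; residue -35/24.
At 11/3: an algebraic (square-root) branch point.

Denominator factor (r - 5/8): pole of order 1 at 5/8, modulus 5/8.
Branch term (-10/7)*sqrt(1 - r/(11/3)): its argument vanishes at r = 11/3, a square-root branch point, modulus 11/3.
The radius of convergence is the smallest modulus among the singular points: 5/8.
The branch term is analytic at 5/8 and contributes nothing to the residue; only the rational part matters.
At the order-1 pole 5/8 set g(r) = (r - (5/8))*(rational part) = -31*r/15 - 1/6.
Simple pole: residue = g(a) at a = 5/8, which is -35/24.
List the singular points by increasing real part (a conjugate pair: the negative imaginary part first).


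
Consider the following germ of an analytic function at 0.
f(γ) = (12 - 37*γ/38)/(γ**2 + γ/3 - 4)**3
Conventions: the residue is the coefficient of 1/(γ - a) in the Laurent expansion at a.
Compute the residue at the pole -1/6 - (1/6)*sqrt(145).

The factor γ**2 + γ/3 - 4 splits as (γ - a)(γ - a') with a = -1/6 - (1/6)*sqrt(145), a' = -1/6 + (1/6)*sqrt(145). At the order-3 pole a set g(γ) = (γ - a)^3*f(γ) = [12 - 37*γ/38] / (γ - a')^3.
Order-3 pole: residue = g''(a)/2; g''(-1/6 - (1/6)*sqrt(145)) = -(673839/57923875)*sqrt(145), so the residue is -(673839/115847750)*sqrt(145).

The residue is -(673839/115847750)*sqrt(145).


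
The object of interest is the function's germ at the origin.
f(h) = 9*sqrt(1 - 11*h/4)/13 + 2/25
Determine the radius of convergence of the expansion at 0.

The radius of convergence is 4/11.

Branch term (9/13)*sqrt(1 - h/(4/11)): its argument vanishes at h = 4/11, a square-root branch point, modulus 4/11.
The radius of convergence is the smallest modulus among the singular points: 4/11.


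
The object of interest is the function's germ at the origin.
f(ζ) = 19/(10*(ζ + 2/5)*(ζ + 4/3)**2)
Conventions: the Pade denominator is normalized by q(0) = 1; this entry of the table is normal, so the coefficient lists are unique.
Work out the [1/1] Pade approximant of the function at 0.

The Pade approximant has numerator coefficients [171/64, -11799/4096]; denominator coefficients [1, 187/64].

Taylor coefficients needed (expand at 0): a_0 = 171/64, a_1 = -171/16, a_2 = 31977/1024.
Write the denominator as Q(ζ) = 1 + q1*ζ. Requiring Q*f - P = O(ζ^3) with deg P <= 1 kills the coefficients of ζ^2..ζ^2 in Q*f:
  ζ^2: a_2 + q1*a_1 = 0, i.e. 31977/1024 + (-171/16)*q1 = 0.
Solving this linear system: q1 = 187/64.
The numerator is Q*f truncated at degree 1: P0 = a_0 = 171/64; P1 = a_1 + q1*a_0 = -11799/4096.


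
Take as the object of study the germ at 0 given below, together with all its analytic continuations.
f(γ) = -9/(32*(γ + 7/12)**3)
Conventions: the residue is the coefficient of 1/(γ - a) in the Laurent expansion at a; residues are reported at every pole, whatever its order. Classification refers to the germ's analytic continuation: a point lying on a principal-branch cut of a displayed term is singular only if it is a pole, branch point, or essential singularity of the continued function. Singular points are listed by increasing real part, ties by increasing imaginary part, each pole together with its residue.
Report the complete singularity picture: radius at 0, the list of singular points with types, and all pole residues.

Radius of convergence at 0: 7/12.
At -7/12: a pole of order 3; residue 0.

Denominator factor (γ + 7/12)^3: pole of order 3 at -7/12, modulus 7/12.
The radius of convergence is the smallest modulus among the singular points: 7/12.
At the order-3 pole -7/12 set g(γ) = (γ - (-7/12))^3*f(γ) = -9/32.
Order-3 pole: residue = g''(a)/2; g''(-7/12) = 0, so the residue is 0.


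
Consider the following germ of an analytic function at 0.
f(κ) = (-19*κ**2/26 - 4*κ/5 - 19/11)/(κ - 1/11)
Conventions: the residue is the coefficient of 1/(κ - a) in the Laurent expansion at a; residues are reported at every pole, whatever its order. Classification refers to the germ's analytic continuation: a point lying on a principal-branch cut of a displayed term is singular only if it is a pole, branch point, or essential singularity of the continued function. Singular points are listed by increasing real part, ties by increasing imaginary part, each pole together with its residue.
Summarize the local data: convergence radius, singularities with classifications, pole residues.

Radius of convergence at 0: 1/11.
At 1/11: a pole of order 1; residue -28409/15730.

Denominator factor (κ - 1/11): pole of order 1 at 1/11, modulus 1/11.
The radius of convergence is the smallest modulus among the singular points: 1/11.
At the order-1 pole 1/11 set g(κ) = (κ - (1/11))*f(κ) = -19*κ**2/26 - 4*κ/5 - 19/11.
Simple pole: residue = g(a) at a = 1/11, which is -28409/15730.


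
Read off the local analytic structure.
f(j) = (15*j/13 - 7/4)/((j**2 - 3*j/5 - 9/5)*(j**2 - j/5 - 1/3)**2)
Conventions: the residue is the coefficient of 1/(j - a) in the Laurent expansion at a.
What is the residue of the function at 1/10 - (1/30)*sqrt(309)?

The residue is -1690875/3295136 + (72795375/2689084448)*sqrt(309).

The factor j**2 - j/5 - 1/3 splits as (j - a)(j - a') with a = 1/10 - (1/30)*sqrt(309), a' = 1/10 + (1/30)*sqrt(309). At the order-2 pole a set g(j) = (j - a)^2*f(j) = [(15*j/13 - 7/4)/(j**2 - 3*j/5 - 9/5)] / (j - a')^2.
Order-2 pole: residue = g'(a); g'(1/10 - (1/30)*sqrt(309)) = -1690875/3295136 + (72795375/2689084448)*sqrt(309), so the residue is -1690875/3295136 + (72795375/2689084448)*sqrt(309).


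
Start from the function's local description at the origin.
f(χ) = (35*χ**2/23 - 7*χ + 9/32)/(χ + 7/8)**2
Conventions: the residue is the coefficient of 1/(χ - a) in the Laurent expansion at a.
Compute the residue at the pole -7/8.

At the order-2 pole -7/8 set g(χ) = (χ - (-7/8))^2*f(χ) = 35*χ**2/23 - 7*χ + 9/32.
Order-2 pole: residue = g'(a); g'(-7/8) = -889/92, so the residue is -889/92.

The residue is -889/92.


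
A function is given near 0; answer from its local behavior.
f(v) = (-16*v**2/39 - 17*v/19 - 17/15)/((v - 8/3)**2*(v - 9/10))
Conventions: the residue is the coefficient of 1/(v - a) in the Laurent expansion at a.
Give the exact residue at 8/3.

The residue is 50810/160113.

At the order-2 pole 8/3 set g(v) = (v - (8/3))^2*f(v) = (-16*v**2/39 - 17*v/19 - 17/15)/(v - 9/10).
Order-2 pole: residue = g'(a); g'(8/3) = 50810/160113, so the residue is 50810/160113.


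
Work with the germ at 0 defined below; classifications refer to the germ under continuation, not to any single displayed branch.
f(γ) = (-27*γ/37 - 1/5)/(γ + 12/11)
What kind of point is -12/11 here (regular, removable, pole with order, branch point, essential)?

The point is a pole of order 1.

The denominator factor γ + 12/11 vanishes at -12/11 and appears to the power 1; the numerator there equals 1213/2035, nonzero, and no other factor vanishes.
Hence a pole whose order is the multiplicity, 1.


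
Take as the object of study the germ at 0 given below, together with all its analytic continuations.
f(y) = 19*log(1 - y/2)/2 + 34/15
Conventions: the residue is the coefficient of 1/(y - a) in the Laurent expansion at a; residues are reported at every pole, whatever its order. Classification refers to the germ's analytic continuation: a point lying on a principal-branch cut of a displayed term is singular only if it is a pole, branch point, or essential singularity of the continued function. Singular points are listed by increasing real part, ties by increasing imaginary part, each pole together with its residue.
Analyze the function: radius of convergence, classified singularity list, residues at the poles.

Branch term (19/2)*log(1 - y/(2)): its argument vanishes at y = 2, a logarithmic branch point, modulus 2.
The radius of convergence is the smallest modulus among the singular points: 2.

Radius of convergence at 0: 2.
At 2: a logarithmic branch point.


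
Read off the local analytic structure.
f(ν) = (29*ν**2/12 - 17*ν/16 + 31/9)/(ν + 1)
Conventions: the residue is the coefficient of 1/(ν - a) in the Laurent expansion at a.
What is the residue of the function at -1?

The residue is 997/144.

At the order-1 pole -1 set g(ν) = (ν - (-1))*f(ν) = 29*ν**2/12 - 17*ν/16 + 31/9.
Simple pole: residue = g(a) at a = -1, which is 997/144.


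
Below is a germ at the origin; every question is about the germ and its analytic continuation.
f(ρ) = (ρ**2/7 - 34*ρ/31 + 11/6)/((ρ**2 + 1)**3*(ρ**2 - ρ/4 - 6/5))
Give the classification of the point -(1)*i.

The point is a pole of order 3.

The denominator factor ρ**2 + 1 vanishes at -(1)*i and appears to the power 3; the numerator there equals (71/42) + (34/31)*i, nonzero, and no other factor vanishes.
Hence a pole whose order is the multiplicity, 3.


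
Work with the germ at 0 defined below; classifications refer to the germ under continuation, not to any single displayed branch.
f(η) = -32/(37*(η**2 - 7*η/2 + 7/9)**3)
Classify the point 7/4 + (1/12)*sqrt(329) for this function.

The denominator factor η**2 - 7*η/2 + 7/9 vanishes at 7/4 + (1/12)*sqrt(329) and appears to the power 3; the numerator there equals -32/37, nonzero, and no other factor vanishes.
Hence a pole whose order is the multiplicity, 3.

The point is a pole of order 3.


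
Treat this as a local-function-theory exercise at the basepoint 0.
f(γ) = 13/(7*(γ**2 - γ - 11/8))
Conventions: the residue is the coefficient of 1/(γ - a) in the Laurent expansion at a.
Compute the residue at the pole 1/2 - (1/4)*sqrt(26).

The factor γ**2 - γ - 11/8 splits as (γ - a)(γ - a') with a = 1/2 - (1/4)*sqrt(26), a' = 1/2 + (1/4)*sqrt(26). At the order-1 pole a set g(γ) = (γ - a)*f(γ) = [13/7] / (γ - a').
Simple pole: residue = g(a) at a = 1/2 - (1/4)*sqrt(26), which is -(1/7)*sqrt(26).

The residue is -(1/7)*sqrt(26).


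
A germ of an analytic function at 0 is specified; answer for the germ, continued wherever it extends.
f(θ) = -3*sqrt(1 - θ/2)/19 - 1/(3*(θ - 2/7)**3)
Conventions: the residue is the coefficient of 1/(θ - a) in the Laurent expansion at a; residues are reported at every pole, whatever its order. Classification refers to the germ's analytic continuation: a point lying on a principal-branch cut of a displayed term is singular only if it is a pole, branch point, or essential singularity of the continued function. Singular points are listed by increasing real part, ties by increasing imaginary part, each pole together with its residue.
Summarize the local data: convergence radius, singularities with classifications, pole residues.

Denominator factor (θ - 2/7)^3: pole of order 3 at 2/7, modulus 2/7.
Branch term (-3/19)*sqrt(1 - θ/(2)): its argument vanishes at θ = 2, a square-root branch point, modulus 2.
The radius of convergence is the smallest modulus among the singular points: 2/7.
The branch term is analytic at 2/7 and contributes nothing to the residue; only the rational part matters.
At the order-3 pole 2/7 set g(θ) = (θ - (2/7))^3*(rational part) = -1/3.
Order-3 pole: residue = g''(a)/2; g''(2/7) = 0, so the residue is 0.
List the singular points by increasing real part (a conjugate pair: the negative imaginary part first).

Radius of convergence at 0: 2/7.
At 2/7: a pole of order 3; residue 0.
At 2: an algebraic (square-root) branch point.


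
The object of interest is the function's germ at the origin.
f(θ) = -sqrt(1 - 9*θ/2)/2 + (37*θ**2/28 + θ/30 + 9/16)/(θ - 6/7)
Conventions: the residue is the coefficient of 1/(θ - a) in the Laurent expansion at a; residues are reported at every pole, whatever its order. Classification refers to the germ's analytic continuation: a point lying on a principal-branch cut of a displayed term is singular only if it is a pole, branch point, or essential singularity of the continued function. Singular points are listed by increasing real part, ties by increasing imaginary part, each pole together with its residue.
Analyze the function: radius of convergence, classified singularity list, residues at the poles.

Radius of convergence at 0: 2/9.
At 2/9: an algebraic (square-root) branch point.
At 6/7: a pole of order 1; residue 42859/27440.

Denominator factor (θ - 6/7): pole of order 1 at 6/7, modulus 6/7.
Branch term (-1/2)*sqrt(1 - θ/(2/9)): its argument vanishes at θ = 2/9, a square-root branch point, modulus 2/9.
The radius of convergence is the smallest modulus among the singular points: 2/9.
The branch term is analytic at 6/7 and contributes nothing to the residue; only the rational part matters.
At the order-1 pole 6/7 set g(θ) = (θ - (6/7))*(rational part) = 37*θ**2/28 + θ/30 + 9/16.
Simple pole: residue = g(a) at a = 6/7, which is 42859/27440.
List the singular points by increasing real part (a conjugate pair: the negative imaginary part first).


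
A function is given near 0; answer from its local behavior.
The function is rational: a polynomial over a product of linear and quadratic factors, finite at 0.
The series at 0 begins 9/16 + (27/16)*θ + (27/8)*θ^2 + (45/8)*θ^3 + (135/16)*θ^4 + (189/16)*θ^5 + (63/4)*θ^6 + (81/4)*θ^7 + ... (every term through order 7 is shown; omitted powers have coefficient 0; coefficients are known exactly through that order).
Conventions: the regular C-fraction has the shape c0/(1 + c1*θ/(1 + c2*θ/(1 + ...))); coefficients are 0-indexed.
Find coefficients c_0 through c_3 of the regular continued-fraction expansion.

Taylor coefficients (read off): a_0 = 9/16, a_1 = 27/16, a_2 = 27/8, a_3 = 45/8.
c0 = a_0 = 9/16. Peel one level at a time: if S = 1 + c*θ/S' with S'(0) = 1, then c is the θ-coefficient of S and S' = c*θ/(S - 1).
S_1 = c0/f = 1 + (-3)*θ + (3)*θ^2 + ...; c1 = -3.
S_2 = c1*θ/(S_1 - 1) = 1 + (1)*θ + (2/3)*θ^2 + ...; c2 = 1.
S_3 = c2*θ/(S_2 - 1) = 1 + (-2/3)*θ + ...; c3 = -2/3.

The regular C-fraction coefficients are [9/16, -3, 1, -2/3].


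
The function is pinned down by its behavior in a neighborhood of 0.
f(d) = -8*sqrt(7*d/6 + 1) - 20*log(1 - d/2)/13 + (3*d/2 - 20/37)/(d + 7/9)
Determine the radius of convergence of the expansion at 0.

The radius of convergence is 7/9.

Denominator factor (d + 7/9): pole of order 1 at -7/9, modulus 7/9.
Branch term (-20/13)*log(1 - d/(2)): its argument vanishes at d = 2, a logarithmic branch point, modulus 2.
Branch term (-8)*sqrt(1 - d/(-6/7)): its argument vanishes at d = -6/7, a square-root branch point, modulus 6/7.
The radius of convergence is the smallest modulus among the singular points: 7/9.


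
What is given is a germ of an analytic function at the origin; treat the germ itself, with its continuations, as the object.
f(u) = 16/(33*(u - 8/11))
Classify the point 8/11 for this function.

The point is a pole of order 1.

The denominator factor u - 8/11 vanishes at 8/11 and appears to the power 1; the numerator there equals 16/33, nonzero, and no other factor vanishes.
Hence a pole whose order is the multiplicity, 1.


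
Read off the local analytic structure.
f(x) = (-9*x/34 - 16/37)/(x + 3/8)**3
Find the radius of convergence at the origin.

Denominator factor (x + 3/8)^3: pole of order 3 at -3/8, modulus 3/8.
The radius of convergence is the smallest modulus among the singular points: 3/8.

The radius of convergence is 3/8.


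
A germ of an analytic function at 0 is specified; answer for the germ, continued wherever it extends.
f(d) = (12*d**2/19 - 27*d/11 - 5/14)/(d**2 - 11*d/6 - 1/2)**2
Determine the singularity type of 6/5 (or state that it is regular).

Denominator factors: d**2 - 11*d/6 - 1/2 = -63/50 at d = 6/5 — none vanishes.
So the germ continues analytically to 6/5.

The point is a regular point.


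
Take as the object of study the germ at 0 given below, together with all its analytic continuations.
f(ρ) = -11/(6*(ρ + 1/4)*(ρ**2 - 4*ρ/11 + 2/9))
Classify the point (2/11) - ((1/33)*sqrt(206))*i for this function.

The denominator factor ρ**2 - 4*ρ/11 + 2/9 vanishes at (2/11) - ((1/33)*sqrt(206))*i and appears to the power 1; the numerator there equals -11/6, nonzero, and no other factor vanishes.
Hence a pole whose order is the multiplicity, 1.

The point is a pole of order 1.


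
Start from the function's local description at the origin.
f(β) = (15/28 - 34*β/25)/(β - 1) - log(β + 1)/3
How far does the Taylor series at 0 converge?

The radius of convergence is 1.

Denominator factor (β - 1): pole of order 1 at 1, modulus 1.
Branch term (-1/3)*log(1 - β/(-1)): its argument vanishes at β = -1, a logarithmic branch point, modulus 1.
The radius of convergence is the smallest modulus among the singular points: 1.


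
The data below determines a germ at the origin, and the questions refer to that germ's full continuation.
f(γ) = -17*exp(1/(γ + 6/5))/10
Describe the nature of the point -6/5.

The point is an essential singularity.

The exponent 1/(γ - (-6/5)) has a pole at -6/5, so exp(1/(γ - (-6/5))) takes every nonzero value near it: an essential singularity (not a pole of any order).


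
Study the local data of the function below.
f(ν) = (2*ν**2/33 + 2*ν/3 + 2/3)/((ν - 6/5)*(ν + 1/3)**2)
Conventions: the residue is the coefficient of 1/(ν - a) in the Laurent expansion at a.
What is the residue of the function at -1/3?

At the order-2 pole -1/3 set g(ν) = (ν - (-1/3))^2*f(ν) = (2*ν**2/33 + 2*ν/3 + 2/3)/(ν - 6/5).
Order-2 pole: residue = g'(a); g'(-1/3) = -10480/17457, so the residue is -10480/17457.

The residue is -10480/17457.


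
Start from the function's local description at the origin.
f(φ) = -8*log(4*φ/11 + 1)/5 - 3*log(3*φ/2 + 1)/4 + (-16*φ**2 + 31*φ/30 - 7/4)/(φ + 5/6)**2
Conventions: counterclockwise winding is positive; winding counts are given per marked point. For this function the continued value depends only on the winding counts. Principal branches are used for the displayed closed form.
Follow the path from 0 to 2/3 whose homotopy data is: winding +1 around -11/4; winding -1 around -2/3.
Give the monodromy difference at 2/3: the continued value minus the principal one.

The rational part is single-valued and drops out of the difference; each branch term changes only by its own monodromy.
(-3/4)*log(1 - φ/(-2/3)): each positive loop around -2/3 adds 2*pi*i to the log, so winding -1 contributes (-3/4)*(-1)*2*pi*i = (3/2)*pi*i.
(-8/5)*log(1 - φ/(-11/4)): each positive loop around -11/4 adds 2*pi*i to the log, so winding +1 contributes (-8/5)*(1)*2*pi*i = -(16/5)*pi*i.
Summing the contributions at φ = 2/3 gives -(17/10)*pi*i.

Continued minus principal equals -(17/10)*pi*i.


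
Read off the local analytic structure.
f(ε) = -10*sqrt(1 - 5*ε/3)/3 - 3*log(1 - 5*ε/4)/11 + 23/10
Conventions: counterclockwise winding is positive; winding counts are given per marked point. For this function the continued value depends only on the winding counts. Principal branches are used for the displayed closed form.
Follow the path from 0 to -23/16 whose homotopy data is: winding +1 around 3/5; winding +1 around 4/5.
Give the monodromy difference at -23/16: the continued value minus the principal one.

Continued minus principal equals ((5/9)*sqrt(489)) - ((6/11)*pi)*i.

The rational part is single-valued and drops out of the difference; each branch term changes only by its own monodromy.
(-10/3)*sqrt(1 - ε/(3/5)): winding +1 is odd, the square root flips sign, contributing -2*(-10/3)*sqrt(1 - (-23/16)/(3/5)) = -2*(-10/3)*sqrt(163/48) = (5/9)*sqrt(489).
(-3/11)*log(1 - ε/(4/5)): each positive loop around 4/5 adds 2*pi*i to the log, so winding +1 contributes (-3/11)*(1)*2*pi*i = -(6/11)*pi*i.
Summing the contributions at ε = -23/16 gives ((5/9)*sqrt(489)) - ((6/11)*pi)*i.


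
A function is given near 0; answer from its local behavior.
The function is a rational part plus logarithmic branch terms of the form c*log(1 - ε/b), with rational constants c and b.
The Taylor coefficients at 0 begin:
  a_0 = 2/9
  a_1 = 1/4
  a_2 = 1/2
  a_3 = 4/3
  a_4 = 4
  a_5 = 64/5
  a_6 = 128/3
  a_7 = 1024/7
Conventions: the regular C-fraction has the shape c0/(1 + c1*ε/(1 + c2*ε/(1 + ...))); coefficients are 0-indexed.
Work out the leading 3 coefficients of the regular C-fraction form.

The regular C-fraction coefficients are [2/9, -9/8, -7/8].

Taylor coefficients (read off): a_0 = 2/9, a_1 = 1/4, a_2 = 1/2.
c0 = a_0 = 2/9. Peel one level at a time: if S = 1 + c*ε/S' with S'(0) = 1, then c is the ε-coefficient of S and S' = c*ε/(S - 1).
S_1 = c0/f = 1 + (-9/8)*ε + (-63/64)*ε^2 + ...; c1 = -9/8.
S_2 = c1*ε/(S_1 - 1) = 1 + (-7/8)*ε + ...; c2 = -7/8.
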